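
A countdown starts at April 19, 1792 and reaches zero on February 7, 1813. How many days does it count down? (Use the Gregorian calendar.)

Apr 19, 1792 → Apr 19, 1793: 365 days.
Apr 19, 1793 → Apr 19, 1794: 365 days.
Apr 19, 1794 → Apr 19, 1795: 365 days.
Apr 19, 1795 → Apr 19, 1796: 366 days (Feb 29, 1796 is in that span).
Apr 19, 1796 → Apr 19, 1797: 365 days.
Apr 19, 1797 → Apr 19, 1798: 365 days.
Apr 19, 1798 → Apr 19, 1799: 365 days.
Apr 19, 1799 → Apr 19, 1800: 365 days.
Apr 19, 1800 → Apr 19, 1801: 365 days.
Apr 19, 1801 → Apr 19, 1802: 365 days.
Apr 19, 1802 → Apr 19, 1803: 365 days.
Apr 19, 1803 → Apr 19, 1804: 366 days (Feb 29, 1804 is in that span).
Apr 19, 1804 → Apr 19, 1805: 365 days.
Apr 19, 1805 → Apr 19, 1806: 365 days.
Apr 19, 1806 → Apr 19, 1807: 365 days.
Apr 19, 1807 → Apr 19, 1808: 366 days (Feb 29, 1808 is in that span).
Apr 19, 1808 → Apr 19, 1809: 365 days.
Apr 19, 1809 → Apr 19, 1810: 365 days.
Apr 19, 1810 → Apr 19, 1811: 365 days.
Apr 19, 1811 → Apr 19, 1812: 366 days (Feb 29, 1812 is in that span).
Apr 19, 1812 → May 19, 1812: 30 days (April has 30).
May 19, 1812 → Jun 19, 1812: 31 days (May has 31).
Jun 19, 1812 → Jul 19, 1812: 30 days (June has 30).
Jul 19, 1812 → Aug 19, 1812: 31 days (July has 31).
Aug 19, 1812 → Sep 19, 1812: 31 days (August has 31).
Sep 19, 1812 → Oct 19, 1812: 30 days (September has 30).
Oct 19, 1812 → Nov 19, 1812: 31 days (October has 31).
Nov 19, 1812 → Dec 19, 1812: 30 days (November has 30).
Dec 19, 1812 → Jan 19, 1813: 31 days (December has 31).
Jan 19, 1813 → Feb 7, 1813: 19 days.
Total: 7598 days.

7598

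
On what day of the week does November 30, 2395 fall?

Doomsday rule: the anchor day for the 2300s is Wednesday. For year 95: 95÷12 = 7 r 11, and 11÷4 = 2, so 7+11+2 = 20.
Wednesday + 20 ≡ Tuesday — that's 2395's doomsday.
In November the doomsday date is Nov 7.
Nov 30 is 23 days after Nov 7; 23 mod 7 = 2, so Tuesday + 2 = Thursday.

Thursday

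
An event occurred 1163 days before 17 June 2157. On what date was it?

−365 (one year) → Jun 17, 2156 (798 left).
−366 (one year; includes Feb 29, 2156) → Jun 17, 2155 (432 left).
−365 (one year) → Jun 17, 2154 (67 left).
−17 → May 31, 2154 (end of May, 31 days; 50 left).
−31 → Apr 30, 2154 (end of Apr, 30 days; 19 left).
−19 → Apr 11, 2154.

April 11, 2154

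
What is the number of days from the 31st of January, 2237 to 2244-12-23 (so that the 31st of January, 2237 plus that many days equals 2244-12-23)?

Jan 31, 2237 → Jan 31, 2238: 365 days.
Jan 31, 2238 → Jan 31, 2239: 365 days.
Jan 31, 2239 → Jan 31, 2240: 365 days.
Jan 31, 2240 → Jan 31, 2241: 366 days (Feb 29, 2240 is in that span).
Jan 31, 2241 → Jan 31, 2242: 365 days.
Jan 31, 2242 → Jan 31, 2243: 365 days.
Jan 31, 2243 → Jan 31, 2244: 365 days.
Jan 31, 2244 → Feb 29, 2244: 29 days (January has 31).
Feb 29, 2244 → Mar 29, 2244: 29 days (February has 29).
Mar 29, 2244 → Apr 29, 2244: 31 days (March has 31).
Apr 29, 2244 → May 29, 2244: 30 days (April has 30).
May 29, 2244 → Jun 29, 2244: 31 days (May has 31).
Jun 29, 2244 → Jul 29, 2244: 30 days (June has 30).
Jul 29, 2244 → Aug 29, 2244: 31 days (July has 31).
Aug 29, 2244 → Sep 29, 2244: 31 days (August has 31).
Sep 29, 2244 → Oct 29, 2244: 30 days (September has 30).
Oct 29, 2244 → Nov 29, 2244: 31 days (October has 31).
Nov 29, 2244 → Dec 23, 2244: 24 days.
Total: 2883 days.

2883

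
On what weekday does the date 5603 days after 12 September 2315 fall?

Wednesday

Sep 12, 2315 is a Sunday.
5603 mod 7 = 3, so 5603 days after a Sunday is Sunday + 3 = Wednesday.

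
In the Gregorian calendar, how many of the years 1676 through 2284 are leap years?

148

Multiples of 4 in [1676,2284]: 153.
Of those, multiples of 100: 6 (not leap unless ÷400).
Multiples of 400: 1.
Leap years = 153 − 6 + 1 = 148.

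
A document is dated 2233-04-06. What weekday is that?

Saturday

January 1, 2233 is a Tuesday.
Jan 1, 2233 → Feb 1, 2233: 31 days (January has 31).
Feb 1, 2233 → Mar 1, 2233: 28 days (February has 28).
Mar 1, 2233 → Apr 1, 2233: 31 days (March has 31).
Apr 1, 2233 → Apr 6, 2233: 5 days.
Total: 95 days.
95 mod 7 = 4, so Tuesday + 4 = Saturday.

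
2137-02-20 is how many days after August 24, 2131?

2007

Aug 24, 2131 → Aug 24, 2132: 366 days (Feb 29, 2132 is in that span).
Aug 24, 2132 → Aug 24, 2133: 365 days.
Aug 24, 2133 → Aug 24, 2134: 365 days.
Aug 24, 2134 → Aug 24, 2135: 365 days.
Aug 24, 2135 → Aug 24, 2136: 366 days (Feb 29, 2136 is in that span).
Aug 24, 2136 → Sep 24, 2136: 31 days (August has 31).
Sep 24, 2136 → Oct 24, 2136: 30 days (September has 30).
Oct 24, 2136 → Nov 24, 2136: 31 days (October has 31).
Nov 24, 2136 → Dec 24, 2136: 30 days (November has 30).
Dec 24, 2136 → Jan 24, 2137: 31 days (December has 31).
Jan 24, 2137 → Feb 20, 2137: 27 days.
Total: 2007 days.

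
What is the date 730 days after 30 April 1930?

+365 (one year) → Apr 30, 1931 (365 left).
Apr has 30 days: +1 → May 1, 1931 (364 left).
May has 31 days: +31 → Jun 1, 1931 (333 left).
Jun has 30 days: +30 → Jul 1, 1931 (303 left).
Jul has 31 days: +31 → Aug 1, 1931 (272 left).
Aug has 31 days: +31 → Sep 1, 1931 (241 left).
Sep has 30 days: +30 → Oct 1, 1931 (211 left).
Oct has 31 days: +31 → Nov 1, 1931 (180 left).
Nov has 30 days: +30 → Dec 1, 1931 (150 left).
Dec has 31 days: +31 → Jan 1, 1932 (119 left).
Jan has 31 days: +31 → Feb 1, 1932 (88 left).
Feb has 29 days: +29 → Mar 1, 1932 (59 left).
Mar has 31 days: +31 → Apr 1, 1932 (28 left).
+28 → Apr 29, 1932.

April 29, 1932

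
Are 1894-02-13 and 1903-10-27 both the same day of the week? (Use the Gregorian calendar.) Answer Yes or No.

Yes

From Feb 13, 1894 to Oct 27, 1903 is 3542 days.
3542 mod 7 = 0, so they are the same weekday.
(Feb 13, 1894 is a Tuesday; Oct 27, 1903 is a Tuesday.)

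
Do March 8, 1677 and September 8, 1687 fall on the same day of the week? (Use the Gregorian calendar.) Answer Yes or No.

From Mar 8, 1677 to Sep 8, 1687 is 3836 days.
3836 mod 7 = 0, so they are the same weekday.
(Mar 8, 1677 is a Monday; Sep 8, 1687 is a Monday.)

Yes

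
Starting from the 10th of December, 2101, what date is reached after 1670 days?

+365 (one year) → Dec 10, 2102 (1305 left).
+365 (one year) → Dec 10, 2103 (940 left).
+366 (one year; includes Feb 29, 2104) → Dec 10, 2104 (574 left).
+365 (one year) → Dec 10, 2105 (209 left).
Dec has 31 days: +22 → Jan 1, 2106 (187 left).
Jan has 31 days: +31 → Feb 1, 2106 (156 left).
Feb has 28 days: +28 → Mar 1, 2106 (128 left).
Mar has 31 days: +31 → Apr 1, 2106 (97 left).
Apr has 30 days: +30 → May 1, 2106 (67 left).
May has 31 days: +31 → Jun 1, 2106 (36 left).
Jun has 30 days: +30 → Jul 1, 2106 (6 left).
+6 → Jul 7, 2106.

July 7, 2106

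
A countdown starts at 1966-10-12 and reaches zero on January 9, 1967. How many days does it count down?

89

Oct 12, 1966 → Nov 12, 1966: 31 days (October has 31).
Nov 12, 1966 → Dec 12, 1966: 30 days (November has 30).
Dec 12, 1966 → Jan 9, 1967: 28 days.
Total: 89 days.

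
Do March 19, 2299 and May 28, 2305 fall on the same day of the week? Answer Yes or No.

Yes

From Mar 19, 2299 to May 28, 2305 is 2261 days.
2261 mod 7 = 0, so they are the same weekday.
(Mar 19, 2299 is a Sunday; May 28, 2305 is a Sunday.)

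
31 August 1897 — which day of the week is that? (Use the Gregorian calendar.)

Doomsday rule: the anchor day for the 1800s is Friday. For year 97: 97÷12 = 8 r 1, and 1÷4 = 0, so 8+1+0 = 9.
Friday + 9 ≡ Sunday — that's 1897's doomsday.
In August the doomsday date is Aug 8.
Aug 31 is 23 days after Aug 8; 23 mod 7 = 2, so Sunday + 2 = Tuesday.

Tuesday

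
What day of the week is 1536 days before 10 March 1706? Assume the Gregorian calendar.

Mar 10, 1706 is a Wednesday.
1536 mod 7 = 3, so 1536 days before a Wednesday is Wednesday − 3 = Sunday.

Sunday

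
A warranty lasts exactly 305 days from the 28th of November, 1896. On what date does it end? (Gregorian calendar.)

Nov has 30 days: +3 → Dec 1, 1896 (302 left).
Dec has 31 days: +31 → Jan 1, 1897 (271 left).
Jan has 31 days: +31 → Feb 1, 1897 (240 left).
Feb has 28 days: +28 → Mar 1, 1897 (212 left).
Mar has 31 days: +31 → Apr 1, 1897 (181 left).
Apr has 30 days: +30 → May 1, 1897 (151 left).
May has 31 days: +31 → Jun 1, 1897 (120 left).
Jun has 30 days: +30 → Jul 1, 1897 (90 left).
Jul has 31 days: +31 → Aug 1, 1897 (59 left).
Aug has 31 days: +31 → Sep 1, 1897 (28 left).
+28 → Sep 29, 1897.

September 29, 1897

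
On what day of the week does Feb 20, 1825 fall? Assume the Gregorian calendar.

January 1, 1825 is a Saturday.
Jan 1, 1825 → Feb 1, 1825: 31 days (January has 31).
Feb 1, 1825 → Feb 20, 1825: 19 days.
Total: 50 days.
50 mod 7 = 1, so Saturday + 1 = Sunday.

Sunday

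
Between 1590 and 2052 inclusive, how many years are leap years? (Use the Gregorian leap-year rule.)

Multiples of 4 in [1590,2052]: 116.
Of those, multiples of 100: 5 (not leap unless ÷400).
Multiples of 400: 2.
Leap years = 116 − 5 + 2 = 113.

113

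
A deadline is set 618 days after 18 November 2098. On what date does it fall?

+365 (one year) → Nov 18, 2099 (253 left).
Nov has 30 days: +13 → Dec 1, 2099 (240 left).
Dec has 31 days: +31 → Jan 1, 2100 (209 left).
Jan has 31 days: +31 → Feb 1, 2100 (178 left).
Feb has 28 days: +28 → Mar 1, 2100 (150 left).
Mar has 31 days: +31 → Apr 1, 2100 (119 left).
Apr has 30 days: +30 → May 1, 2100 (89 left).
May has 31 days: +31 → Jun 1, 2100 (58 left).
Jun has 30 days: +30 → Jul 1, 2100 (28 left).
+28 → Jul 29, 2100.

July 29, 2100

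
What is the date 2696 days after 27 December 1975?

+366 (one year; includes Feb 29, 1976) → Dec 27, 1976 (2330 left).
+365 (one year) → Dec 27, 1977 (1965 left).
+365 (one year) → Dec 27, 1978 (1600 left).
+365 (one year) → Dec 27, 1979 (1235 left).
+366 (one year; includes Feb 29, 1980) → Dec 27, 1980 (869 left).
+365 (one year) → Dec 27, 1981 (504 left).
+365 (one year) → Dec 27, 1982 (139 left).
Dec has 31 days: +5 → Jan 1, 1983 (134 left).
Jan has 31 days: +31 → Feb 1, 1983 (103 left).
Feb has 28 days: +28 → Mar 1, 1983 (75 left).
Mar has 31 days: +31 → Apr 1, 1983 (44 left).
Apr has 30 days: +30 → May 1, 1983 (14 left).
+14 → May 15, 1983.

May 15, 1983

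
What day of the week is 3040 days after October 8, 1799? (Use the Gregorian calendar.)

First find the weekday of Oct 8, 1799. Doomsday rule: the anchor day for the 1700s is Sunday. For year 99: 99÷12 = 8 r 3, and 3÷4 = 0, so 8+3+0 = 11.
Sunday + 11 ≡ Thursday — that's 1799's doomsday.
In October the doomsday date is Oct 10.
Oct 8 is 2 days before Oct 10; 2 mod 7 = 2, so Thursday − 2 = Tuesday.
3040 mod 7 = 2, so 3040 days after a Tuesday is Tuesday + 2 = Thursday.

Thursday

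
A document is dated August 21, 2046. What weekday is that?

Doomsday rule: the anchor day for the 2000s is Tuesday. For year 46: 46÷12 = 3 r 10, and 10÷4 = 2, so 3+10+2 = 15.
Tuesday + 15 ≡ Wednesday — that's 2046's doomsday.
In August the doomsday date is Aug 8.
Aug 21 is 13 days after Aug 8; 13 mod 7 = 6, so Wednesday + 6 = Tuesday.

Tuesday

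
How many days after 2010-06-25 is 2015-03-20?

1729

Jun 25, 2010 → Jun 25, 2011: 365 days.
Jun 25, 2011 → Jun 25, 2012: 366 days (Feb 29, 2012 is in that span).
Jun 25, 2012 → Jun 25, 2013: 365 days.
Jun 25, 2013 → Jun 25, 2014: 365 days.
Jun 25, 2014 → Jul 25, 2014: 30 days (June has 30).
Jul 25, 2014 → Aug 25, 2014: 31 days (July has 31).
Aug 25, 2014 → Sep 25, 2014: 31 days (August has 31).
Sep 25, 2014 → Oct 25, 2014: 30 days (September has 30).
Oct 25, 2014 → Nov 25, 2014: 31 days (October has 31).
Nov 25, 2014 → Dec 25, 2014: 30 days (November has 30).
Dec 25, 2014 → Jan 25, 2015: 31 days (December has 31).
Jan 25, 2015 → Feb 25, 2015: 31 days (January has 31).
Feb 25, 2015 → Mar 20, 2015: 23 days.
Total: 1729 days.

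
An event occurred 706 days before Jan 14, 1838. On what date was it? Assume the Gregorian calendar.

−365 (one year) → Jan 14, 1837 (341 left).
−14 → Dec 31, 1836 (end of Dec, 31 days; 327 left).
−31 → Nov 30, 1836 (end of Nov, 30 days; 296 left).
−30 → Oct 31, 1836 (end of Oct, 31 days; 266 left).
−31 → Sep 30, 1836 (end of Sep, 30 days; 235 left).
−30 → Aug 31, 1836 (end of Aug, 31 days; 205 left).
−31 → Jul 31, 1836 (end of Jul, 31 days; 174 left).
−31 → Jun 30, 1836 (end of Jun, 30 days; 143 left).
−30 → May 31, 1836 (end of May, 31 days; 113 left).
−31 → Apr 30, 1836 (end of Apr, 30 days; 82 left).
−30 → Mar 31, 1836 (end of Mar, 31 days; 52 left).
−31 → Feb 29, 1836 (end of Feb, 29 days; 21 left).
−21 → Feb 8, 1836.

February 8, 1836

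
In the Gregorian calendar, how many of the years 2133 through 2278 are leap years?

35

Multiples of 4 in [2133,2278]: 36.
Of those, multiples of 100: 1 (not leap unless ÷400).
Multiples of 400: 0.
Leap years = 36 − 1 + 0 = 35.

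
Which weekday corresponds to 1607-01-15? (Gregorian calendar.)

Doomsday rule: the anchor day for the 1600s is Tuesday. For year 07: 7÷12 = 0 r 7, and 7÷4 = 1, so 0+7+1 = 8.
Tuesday + 8 ≡ Wednesday — that's 1607's doomsday.
In January the doomsday date is Jan 3 (1607 is not a leap year).
Jan 15 is 12 days after Jan 3; 12 mod 7 = 5, so Wednesday + 5 = Monday.

Monday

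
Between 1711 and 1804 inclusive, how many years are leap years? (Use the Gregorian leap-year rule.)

Multiples of 4 in [1711,1804]: 24.
Of those, multiples of 100: 1 (not leap unless ÷400).
Multiples of 400: 0.
Leap years = 24 − 1 + 0 = 23.

23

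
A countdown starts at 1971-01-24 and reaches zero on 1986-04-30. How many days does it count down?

Jan 24, 1971 → Jan 24, 1972: 365 days.
Jan 24, 1972 → Jan 24, 1973: 366 days (Feb 29, 1972 is in that span).
Jan 24, 1973 → Jan 24, 1974: 365 days.
Jan 24, 1974 → Jan 24, 1975: 365 days.
Jan 24, 1975 → Jan 24, 1976: 365 days.
Jan 24, 1976 → Jan 24, 1977: 366 days (Feb 29, 1976 is in that span).
Jan 24, 1977 → Jan 24, 1978: 365 days.
Jan 24, 1978 → Jan 24, 1979: 365 days.
Jan 24, 1979 → Jan 24, 1980: 365 days.
Jan 24, 1980 → Jan 24, 1981: 366 days (Feb 29, 1980 is in that span).
Jan 24, 1981 → Jan 24, 1982: 365 days.
Jan 24, 1982 → Jan 24, 1983: 365 days.
Jan 24, 1983 → Jan 24, 1984: 365 days.
Jan 24, 1984 → Jan 24, 1985: 366 days (Feb 29, 1984 is in that span).
Jan 24, 1985 → Jan 24, 1986: 365 days.
Jan 24, 1986 → Feb 24, 1986: 31 days (January has 31).
Feb 24, 1986 → Mar 24, 1986: 28 days (February has 28).
Mar 24, 1986 → Apr 24, 1986: 31 days (March has 31).
Apr 24, 1986 → Apr 30, 1986: 6 days.
Total: 5575 days.

5575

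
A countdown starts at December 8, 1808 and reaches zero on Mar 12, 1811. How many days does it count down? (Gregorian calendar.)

Dec 8, 1808 → Dec 8, 1809: 365 days.
Dec 8, 1809 → Dec 8, 1810: 365 days.
Dec 8, 1810 → Jan 8, 1811: 31 days (December has 31).
Jan 8, 1811 → Feb 8, 1811: 31 days (January has 31).
Feb 8, 1811 → Mar 8, 1811: 28 days (February has 28).
Mar 8, 1811 → Mar 12, 1811: 4 days.
Total: 824 days.

824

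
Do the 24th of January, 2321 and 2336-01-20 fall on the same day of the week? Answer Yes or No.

From Jan 24, 2321 to Jan 20, 2336 is 5474 days.
5474 mod 7 = 0, so they are the same weekday.
(Jan 24, 2321 is a Monday; Jan 20, 2336 is a Monday.)

Yes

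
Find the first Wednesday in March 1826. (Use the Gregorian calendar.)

March 1, 1826

March 1, 1826 is a Wednesday.
The first Wednesday is therefore March 1 (same day).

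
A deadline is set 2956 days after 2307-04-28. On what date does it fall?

+366 (one year; includes Feb 29, 2308) → Apr 28, 2308 (2590 left).
+365 (one year) → Apr 28, 2309 (2225 left).
+365 (one year) → Apr 28, 2310 (1860 left).
+365 (one year) → Apr 28, 2311 (1495 left).
+366 (one year; includes Feb 29, 2312) → Apr 28, 2312 (1129 left).
+365 (one year) → Apr 28, 2313 (764 left).
+365 (one year) → Apr 28, 2314 (399 left).
Apr has 30 days: +3 → May 1, 2314 (396 left).
May has 31 days: +31 → Jun 1, 2314 (365 left).
Jun has 30 days: +30 → Jul 1, 2314 (335 left).
Jul has 31 days: +31 → Aug 1, 2314 (304 left).
Aug has 31 days: +31 → Sep 1, 2314 (273 left).
Sep has 30 days: +30 → Oct 1, 2314 (243 left).
Oct has 31 days: +31 → Nov 1, 2314 (212 left).
Nov has 30 days: +30 → Dec 1, 2314 (182 left).
Dec has 31 days: +31 → Jan 1, 2315 (151 left).
Jan has 31 days: +31 → Feb 1, 2315 (120 left).
Feb has 28 days: +28 → Mar 1, 2315 (92 left).
Mar has 31 days: +31 → Apr 1, 2315 (61 left).
Apr has 30 days: +30 → May 1, 2315 (31 left).
May has 31 days: +31 → Jun 1, 2315 (0 left).

June 1, 2315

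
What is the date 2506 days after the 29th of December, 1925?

November 8, 1932

+365 (one year) → Dec 29, 1926 (2141 left).
+365 (one year) → Dec 29, 1927 (1776 left).
+366 (one year; includes Feb 29, 1928) → Dec 29, 1928 (1410 left).
+365 (one year) → Dec 29, 1929 (1045 left).
+365 (one year) → Dec 29, 1930 (680 left).
+365 (one year) → Dec 29, 1931 (315 left).
Dec has 31 days: +3 → Jan 1, 1932 (312 left).
Jan has 31 days: +31 → Feb 1, 1932 (281 left).
Feb has 29 days: +29 → Mar 1, 1932 (252 left).
Mar has 31 days: +31 → Apr 1, 1932 (221 left).
Apr has 30 days: +30 → May 1, 1932 (191 left).
May has 31 days: +31 → Jun 1, 1932 (160 left).
Jun has 30 days: +30 → Jul 1, 1932 (130 left).
Jul has 31 days: +31 → Aug 1, 1932 (99 left).
Aug has 31 days: +31 → Sep 1, 1932 (68 left).
Sep has 30 days: +30 → Oct 1, 1932 (38 left).
Oct has 31 days: +31 → Nov 1, 1932 (7 left).
+7 → Nov 8, 1932.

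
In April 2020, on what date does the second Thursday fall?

April 9, 2020

April 1, 2020 is a Wednesday.
The first Thursday is therefore April 2 (1 days later).
The second Thursday is 2 + 1×7 = April 9.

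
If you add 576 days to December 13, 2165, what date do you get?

+365 (one year) → Dec 13, 2166 (211 left).
Dec has 31 days: +19 → Jan 1, 2167 (192 left).
Jan has 31 days: +31 → Feb 1, 2167 (161 left).
Feb has 28 days: +28 → Mar 1, 2167 (133 left).
Mar has 31 days: +31 → Apr 1, 2167 (102 left).
Apr has 30 days: +30 → May 1, 2167 (72 left).
May has 31 days: +31 → Jun 1, 2167 (41 left).
Jun has 30 days: +30 → Jul 1, 2167 (11 left).
+11 → Jul 12, 2167.

July 12, 2167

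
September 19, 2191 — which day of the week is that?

Monday

Doomsday rule: the anchor day for the 2100s is Sunday. For year 91: 91÷12 = 7 r 7, and 7÷4 = 1, so 7+7+1 = 15.
Sunday + 15 ≡ Monday — that's 2191's doomsday.
In September the doomsday date is Sep 5.
Sep 19 is 14 days after Sep 5; 14 mod 7 = 0, so Monday + 0 = Monday.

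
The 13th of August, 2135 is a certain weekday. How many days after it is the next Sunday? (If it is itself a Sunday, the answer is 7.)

1

Aug 13, 2135 is a Saturday.
From Saturday to the next Sunday is 1 day.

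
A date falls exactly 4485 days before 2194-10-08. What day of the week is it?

Friday

Oct 8, 2194 is a Wednesday.
4485 mod 7 = 5, so 4485 days before a Wednesday is Wednesday − 5 = Friday.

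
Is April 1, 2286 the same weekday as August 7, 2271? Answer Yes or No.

No

From Aug 7, 2271 to Apr 1, 2286 is 5351 days.
5351 mod 7 = 3, so they are different weekdays.
(Aug 7, 2271 is a Monday; Apr 1, 2286 is a Thursday.)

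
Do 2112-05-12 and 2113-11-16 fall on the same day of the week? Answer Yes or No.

Yes

From May 12, 2112 to Nov 16, 2113 is 553 days.
553 mod 7 = 0, so they are the same weekday.
(May 12, 2112 is a Thursday; Nov 16, 2113 is a Thursday.)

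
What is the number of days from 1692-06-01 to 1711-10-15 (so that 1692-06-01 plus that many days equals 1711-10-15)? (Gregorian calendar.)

Jun 1, 1692 → Jun 1, 1693: 365 days.
Jun 1, 1693 → Jun 1, 1694: 365 days.
Jun 1, 1694 → Jun 1, 1695: 365 days.
Jun 1, 1695 → Jun 1, 1696: 366 days (Feb 29, 1696 is in that span).
Jun 1, 1696 → Jun 1, 1697: 365 days.
Jun 1, 1697 → Jun 1, 1698: 365 days.
Jun 1, 1698 → Jun 1, 1699: 365 days.
Jun 1, 1699 → Jun 1, 1700: 365 days.
Jun 1, 1700 → Jun 1, 1701: 365 days.
Jun 1, 1701 → Jun 1, 1702: 365 days.
Jun 1, 1702 → Jun 1, 1703: 365 days.
Jun 1, 1703 → Jun 1, 1704: 366 days (Feb 29, 1704 is in that span).
Jun 1, 1704 → Jun 1, 1705: 365 days.
Jun 1, 1705 → Jun 1, 1706: 365 days.
Jun 1, 1706 → Jun 1, 1707: 365 days.
Jun 1, 1707 → Jun 1, 1708: 366 days (Feb 29, 1708 is in that span).
Jun 1, 1708 → Jun 1, 1709: 365 days.
Jun 1, 1709 → Jun 1, 1710: 365 days.
Jun 1, 1710 → Jun 1, 1711: 365 days.
Jun 1, 1711 → Jul 1, 1711: 30 days (June has 30).
Jul 1, 1711 → Aug 1, 1711: 31 days (July has 31).
Aug 1, 1711 → Sep 1, 1711: 31 days (August has 31).
Sep 1, 1711 → Oct 1, 1711: 30 days (September has 30).
Oct 1, 1711 → Oct 15, 1711: 14 days.
Total: 7074 days.

7074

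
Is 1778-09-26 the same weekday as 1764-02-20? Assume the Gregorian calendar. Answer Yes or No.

No

From Feb 20, 1764 to Sep 26, 1778 is 5332 days.
5332 mod 7 = 5, so they are different weekdays.
(Feb 20, 1764 is a Monday; Sep 26, 1778 is a Saturday.)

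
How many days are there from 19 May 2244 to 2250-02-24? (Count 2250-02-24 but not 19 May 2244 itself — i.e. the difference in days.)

May 19, 2244 → May 19, 2245: 365 days.
May 19, 2245 → May 19, 2246: 365 days.
May 19, 2246 → May 19, 2247: 365 days.
May 19, 2247 → May 19, 2248: 366 days (Feb 29, 2248 is in that span).
May 19, 2248 → May 19, 2249: 365 days.
May 19, 2249 → Jun 19, 2249: 31 days (May has 31).
Jun 19, 2249 → Jul 19, 2249: 30 days (June has 30).
Jul 19, 2249 → Aug 19, 2249: 31 days (July has 31).
Aug 19, 2249 → Sep 19, 2249: 31 days (August has 31).
Sep 19, 2249 → Oct 19, 2249: 30 days (September has 30).
Oct 19, 2249 → Nov 19, 2249: 31 days (October has 31).
Nov 19, 2249 → Dec 19, 2249: 30 days (November has 30).
Dec 19, 2249 → Jan 19, 2250: 31 days (December has 31).
Jan 19, 2250 → Feb 19, 2250: 31 days (January has 31).
Feb 19, 2250 → Feb 24, 2250: 5 days.
Total: 2107 days.

2107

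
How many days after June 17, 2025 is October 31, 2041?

5980

Jun 17, 2025 → Jun 17, 2026: 365 days.
Jun 17, 2026 → Jun 17, 2027: 365 days.
Jun 17, 2027 → Jun 17, 2028: 366 days (Feb 29, 2028 is in that span).
Jun 17, 2028 → Jun 17, 2029: 365 days.
Jun 17, 2029 → Jun 17, 2030: 365 days.
Jun 17, 2030 → Jun 17, 2031: 365 days.
Jun 17, 2031 → Jun 17, 2032: 366 days (Feb 29, 2032 is in that span).
Jun 17, 2032 → Jun 17, 2033: 365 days.
Jun 17, 2033 → Jun 17, 2034: 365 days.
Jun 17, 2034 → Jun 17, 2035: 365 days.
Jun 17, 2035 → Jun 17, 2036: 366 days (Feb 29, 2036 is in that span).
Jun 17, 2036 → Jun 17, 2037: 365 days.
Jun 17, 2037 → Jun 17, 2038: 365 days.
Jun 17, 2038 → Jun 17, 2039: 365 days.
Jun 17, 2039 → Jun 17, 2040: 366 days (Feb 29, 2040 is in that span).
Jun 17, 2040 → Jun 17, 2041: 365 days.
Jun 17, 2041 → Jul 17, 2041: 30 days (June has 30).
Jul 17, 2041 → Aug 17, 2041: 31 days (July has 31).
Aug 17, 2041 → Sep 17, 2041: 31 days (August has 31).
Sep 17, 2041 → Oct 17, 2041: 30 days (September has 30).
Oct 17, 2041 → Oct 31, 2041: 14 days.
Total: 5980 days.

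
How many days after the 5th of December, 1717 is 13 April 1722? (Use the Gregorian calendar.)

1590

Dec 5, 1717 → Dec 5, 1718: 365 days.
Dec 5, 1718 → Dec 5, 1719: 365 days.
Dec 5, 1719 → Dec 5, 1720: 366 days (Feb 29, 1720 is in that span).
Dec 5, 1720 → Dec 5, 1721: 365 days.
Dec 5, 1721 → Jan 5, 1722: 31 days (December has 31).
Jan 5, 1722 → Feb 5, 1722: 31 days (January has 31).
Feb 5, 1722 → Mar 5, 1722: 28 days (February has 28).
Mar 5, 1722 → Apr 5, 1722: 31 days (March has 31).
Apr 5, 1722 → Apr 13, 1722: 8 days.
Total: 1590 days.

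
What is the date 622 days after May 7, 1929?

January 19, 1931

+365 (one year) → May 7, 1930 (257 left).
May has 31 days: +25 → Jun 1, 1930 (232 left).
Jun has 30 days: +30 → Jul 1, 1930 (202 left).
Jul has 31 days: +31 → Aug 1, 1930 (171 left).
Aug has 31 days: +31 → Sep 1, 1930 (140 left).
Sep has 30 days: +30 → Oct 1, 1930 (110 left).
Oct has 31 days: +31 → Nov 1, 1930 (79 left).
Nov has 30 days: +30 → Dec 1, 1930 (49 left).
Dec has 31 days: +31 → Jan 1, 1931 (18 left).
+18 → Jan 19, 1931.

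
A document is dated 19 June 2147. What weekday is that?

Doomsday rule: the anchor day for the 2100s is Sunday. For year 47: 47÷12 = 3 r 11, and 11÷4 = 2, so 3+11+2 = 16.
Sunday + 16 ≡ Tuesday — that's 2147's doomsday.
In June the doomsday date is Jun 6.
Jun 19 is 13 days after Jun 6; 13 mod 7 = 6, so Tuesday + 6 = Monday.

Monday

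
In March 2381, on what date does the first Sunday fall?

March 1, 2381

March 1, 2381 is a Sunday.
The first Sunday is therefore March 1 (same day).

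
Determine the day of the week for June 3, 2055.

Thursday

Doomsday rule: the anchor day for the 2000s is Tuesday. For year 55: 55÷12 = 4 r 7, and 7÷4 = 1, so 4+7+1 = 12.
Tuesday + 12 ≡ Sunday — that's 2055's doomsday.
In June the doomsday date is Jun 6.
Jun 3 is 3 days before Jun 6; 3 mod 7 = 3, so Sunday − 3 = Thursday.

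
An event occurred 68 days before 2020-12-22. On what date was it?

October 15, 2020

−22 → Nov 30, 2020 (end of Nov, 30 days; 46 left).
−30 → Oct 31, 2020 (end of Oct, 31 days; 16 left).
−16 → Oct 15, 2020.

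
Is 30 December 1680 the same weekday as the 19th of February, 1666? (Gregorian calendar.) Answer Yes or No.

No

From Feb 19, 1666 to Dec 30, 1680 is 5428 days.
5428 mod 7 = 3, so they are different weekdays.
(Feb 19, 1666 is a Friday; Dec 30, 1680 is a Monday.)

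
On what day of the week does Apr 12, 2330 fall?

Doomsday rule: the anchor day for the 2300s is Wednesday. For year 30: 30÷12 = 2 r 6, and 6÷4 = 1, so 2+6+1 = 9.
Wednesday + 9 ≡ Friday — that's 2330's doomsday.
In April the doomsday date is Apr 4.
Apr 12 is 8 days after Apr 4; 8 mod 7 = 1, so Friday + 1 = Saturday.

Saturday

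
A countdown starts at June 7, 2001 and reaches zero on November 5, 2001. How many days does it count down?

151

Jun 7, 2001 → Jul 7, 2001: 30 days (June has 30).
Jul 7, 2001 → Aug 7, 2001: 31 days (July has 31).
Aug 7, 2001 → Sep 7, 2001: 31 days (August has 31).
Sep 7, 2001 → Oct 7, 2001: 30 days (September has 30).
Oct 7, 2001 → Nov 5, 2001: 29 days.
Total: 151 days.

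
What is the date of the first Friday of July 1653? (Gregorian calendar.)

July 4, 1653

July 1, 1653 is a Tuesday.
The first Friday is therefore July 4 (3 days later).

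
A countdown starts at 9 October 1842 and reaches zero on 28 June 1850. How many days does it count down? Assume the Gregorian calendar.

2819

Oct 9, 1842 → Oct 9, 1843: 365 days.
Oct 9, 1843 → Oct 9, 1844: 366 days (Feb 29, 1844 is in that span).
Oct 9, 1844 → Oct 9, 1845: 365 days.
Oct 9, 1845 → Oct 9, 1846: 365 days.
Oct 9, 1846 → Oct 9, 1847: 365 days.
Oct 9, 1847 → Oct 9, 1848: 366 days (Feb 29, 1848 is in that span).
Oct 9, 1848 → Oct 9, 1849: 365 days.
Oct 9, 1849 → Nov 9, 1849: 31 days (October has 31).
Nov 9, 1849 → Dec 9, 1849: 30 days (November has 30).
Dec 9, 1849 → Jan 9, 1850: 31 days (December has 31).
Jan 9, 1850 → Feb 9, 1850: 31 days (January has 31).
Feb 9, 1850 → Mar 9, 1850: 28 days (February has 28).
Mar 9, 1850 → Apr 9, 1850: 31 days (March has 31).
Apr 9, 1850 → May 9, 1850: 30 days (April has 30).
May 9, 1850 → Jun 9, 1850: 31 days (May has 31).
Jun 9, 1850 → Jun 28, 1850: 19 days.
Total: 2819 days.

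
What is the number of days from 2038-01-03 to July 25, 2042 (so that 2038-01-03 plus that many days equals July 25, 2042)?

Jan 3, 2038 → Jan 3, 2039: 365 days.
Jan 3, 2039 → Jan 3, 2040: 365 days.
Jan 3, 2040 → Jan 3, 2041: 366 days (Feb 29, 2040 is in that span).
Jan 3, 2041 → Jan 3, 2042: 365 days.
Jan 3, 2042 → Feb 3, 2042: 31 days (January has 31).
Feb 3, 2042 → Mar 3, 2042: 28 days (February has 28).
Mar 3, 2042 → Apr 3, 2042: 31 days (March has 31).
Apr 3, 2042 → May 3, 2042: 30 days (April has 30).
May 3, 2042 → Jun 3, 2042: 31 days (May has 31).
Jun 3, 2042 → Jul 3, 2042: 30 days (June has 30).
Jul 3, 2042 → Jul 25, 2042: 22 days.
Total: 1664 days.

1664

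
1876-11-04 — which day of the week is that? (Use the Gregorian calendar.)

Saturday

Doomsday rule: the anchor day for the 1800s is Friday. For year 76: 76÷12 = 6 r 4, and 4÷4 = 1, so 6+4+1 = 11.
Friday + 11 ≡ Tuesday — that's 1876's doomsday.
In November the doomsday date is Nov 7.
Nov 4 is 3 days before Nov 7; 3 mod 7 = 3, so Tuesday − 3 = Saturday.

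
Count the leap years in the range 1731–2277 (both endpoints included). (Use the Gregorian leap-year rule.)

133

Multiples of 4 in [1731,2277]: 137.
Of those, multiples of 100: 5 (not leap unless ÷400).
Multiples of 400: 1.
Leap years = 137 − 5 + 1 = 133.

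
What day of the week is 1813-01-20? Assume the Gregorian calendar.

Wednesday

Doomsday rule: the anchor day for the 1800s is Friday. For year 13: 13÷12 = 1 r 1, and 1÷4 = 0, so 1+1+0 = 2.
Friday + 2 ≡ Sunday — that's 1813's doomsday.
In January the doomsday date is Jan 3 (1813 is not a leap year).
Jan 20 is 17 days after Jan 3; 17 mod 7 = 3, so Sunday + 3 = Wednesday.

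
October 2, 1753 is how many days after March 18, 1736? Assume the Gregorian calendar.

Mar 18, 1736 → Mar 18, 1737: 365 days.
Mar 18, 1737 → Mar 18, 1738: 365 days.
Mar 18, 1738 → Mar 18, 1739: 365 days.
Mar 18, 1739 → Mar 18, 1740: 366 days (Feb 29, 1740 is in that span).
Mar 18, 1740 → Mar 18, 1741: 365 days.
Mar 18, 1741 → Mar 18, 1742: 365 days.
Mar 18, 1742 → Mar 18, 1743: 365 days.
Mar 18, 1743 → Mar 18, 1744: 366 days (Feb 29, 1744 is in that span).
Mar 18, 1744 → Mar 18, 1745: 365 days.
Mar 18, 1745 → Mar 18, 1746: 365 days.
Mar 18, 1746 → Mar 18, 1747: 365 days.
Mar 18, 1747 → Mar 18, 1748: 366 days (Feb 29, 1748 is in that span).
Mar 18, 1748 → Mar 18, 1749: 365 days.
Mar 18, 1749 → Mar 18, 1750: 365 days.
Mar 18, 1750 → Mar 18, 1751: 365 days.
Mar 18, 1751 → Mar 18, 1752: 366 days (Feb 29, 1752 is in that span).
Mar 18, 1752 → Mar 18, 1753: 365 days.
Mar 18, 1753 → Apr 18, 1753: 31 days (March has 31).
Apr 18, 1753 → May 18, 1753: 30 days (April has 30).
May 18, 1753 → Jun 18, 1753: 31 days (May has 31).
Jun 18, 1753 → Jul 18, 1753: 30 days (June has 30).
Jul 18, 1753 → Aug 18, 1753: 31 days (July has 31).
Aug 18, 1753 → Sep 18, 1753: 31 days (August has 31).
Sep 18, 1753 → Oct 2, 1753: 14 days.
Total: 6407 days.

6407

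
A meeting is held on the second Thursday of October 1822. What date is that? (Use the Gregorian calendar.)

October 10, 1822

October 1, 1822 is a Tuesday.
The first Thursday is therefore October 3 (2 days later).
The second Thursday is 3 + 1×7 = October 10.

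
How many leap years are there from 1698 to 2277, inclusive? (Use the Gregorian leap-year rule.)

Multiples of 4 in [1698,2277]: 145.
Of those, multiples of 100: 6 (not leap unless ÷400).
Multiples of 400: 1.
Leap years = 145 − 6 + 1 = 140.

140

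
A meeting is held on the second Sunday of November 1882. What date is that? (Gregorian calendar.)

November 1, 1882 is a Wednesday.
The first Sunday is therefore November 5 (4 days later).
The second Sunday is 5 + 1×7 = November 12.

November 12, 1882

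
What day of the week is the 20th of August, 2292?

Saturday

Doomsday rule: the anchor day for the 2200s is Friday. For year 92: 92÷12 = 7 r 8, and 8÷4 = 2, so 7+8+2 = 17.
Friday + 17 ≡ Monday — that's 2292's doomsday.
In August the doomsday date is Aug 8.
Aug 20 is 12 days after Aug 8; 12 mod 7 = 5, so Monday + 5 = Saturday.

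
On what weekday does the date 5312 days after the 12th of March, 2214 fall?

Mar 12, 2214 is a Saturday.
5312 mod 7 = 6, so 5312 days after a Saturday is Saturday + 6 = Friday.

Friday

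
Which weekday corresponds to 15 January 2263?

Thursday

Doomsday rule: the anchor day for the 2200s is Friday. For year 63: 63÷12 = 5 r 3, and 3÷4 = 0, so 5+3+0 = 8.
Friday + 8 ≡ Saturday — that's 2263's doomsday.
In January the doomsday date is Jan 3 (2263 is not a leap year).
Jan 15 is 12 days after Jan 3; 12 mod 7 = 5, so Saturday + 5 = Thursday.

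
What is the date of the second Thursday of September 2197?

September 14, 2197

September 1, 2197 is a Friday.
The first Thursday is therefore September 7 (6 days later).
The second Thursday is 7 + 1×7 = September 14.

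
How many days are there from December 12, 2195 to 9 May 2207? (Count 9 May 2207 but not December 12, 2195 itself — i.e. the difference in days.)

4165

Dec 12, 2195 → Dec 12, 2196: 366 days (Feb 29, 2196 is in that span).
Dec 12, 2196 → Dec 12, 2197: 365 days.
Dec 12, 2197 → Dec 12, 2198: 365 days.
Dec 12, 2198 → Dec 12, 2199: 365 days.
Dec 12, 2199 → Dec 12, 2200: 365 days.
Dec 12, 2200 → Dec 12, 2201: 365 days.
Dec 12, 2201 → Dec 12, 2202: 365 days.
Dec 12, 2202 → Dec 12, 2203: 365 days.
Dec 12, 2203 → Dec 12, 2204: 366 days (Feb 29, 2204 is in that span).
Dec 12, 2204 → Dec 12, 2205: 365 days.
Dec 12, 2205 → Dec 12, 2206: 365 days.
Dec 12, 2206 → Jan 12, 2207: 31 days (December has 31).
Jan 12, 2207 → Feb 12, 2207: 31 days (January has 31).
Feb 12, 2207 → Mar 12, 2207: 28 days (February has 28).
Mar 12, 2207 → Apr 12, 2207: 31 days (March has 31).
Apr 12, 2207 → May 9, 2207: 27 days.
Total: 4165 days.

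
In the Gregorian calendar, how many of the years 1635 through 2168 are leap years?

130

Multiples of 4 in [1635,2168]: 134.
Of those, multiples of 100: 5 (not leap unless ÷400).
Multiples of 400: 1.
Leap years = 134 − 5 + 1 = 130.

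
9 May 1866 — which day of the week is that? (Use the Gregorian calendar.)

Wednesday

Doomsday rule: the anchor day for the 1800s is Friday. For year 66: 66÷12 = 5 r 6, and 6÷4 = 1, so 5+6+1 = 12.
Friday + 12 ≡ Wednesday — that's 1866's doomsday.
In May the doomsday date is May 9.
May 9 is the doomsday itself: Wednesday.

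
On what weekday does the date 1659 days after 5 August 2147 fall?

First find the weekday of Aug 5, 2147. Doomsday rule: the anchor day for the 2100s is Sunday. For year 47: 47÷12 = 3 r 11, and 11÷4 = 2, so 3+11+2 = 16.
Sunday + 16 ≡ Tuesday — that's 2147's doomsday.
In August the doomsday date is Aug 8.
Aug 5 is 3 days before Aug 8; 3 mod 7 = 3, so Tuesday − 3 = Saturday.
1659 mod 7 = 0, so 1659 days after a Saturday is Saturday + 0 = Saturday.

Saturday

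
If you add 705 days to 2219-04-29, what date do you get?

+366 (one year; includes Feb 29, 2220) → Apr 29, 2220 (339 left).
Apr has 30 days: +2 → May 1, 2220 (337 left).
May has 31 days: +31 → Jun 1, 2220 (306 left).
Jun has 30 days: +30 → Jul 1, 2220 (276 left).
Jul has 31 days: +31 → Aug 1, 2220 (245 left).
Aug has 31 days: +31 → Sep 1, 2220 (214 left).
Sep has 30 days: +30 → Oct 1, 2220 (184 left).
Oct has 31 days: +31 → Nov 1, 2220 (153 left).
Nov has 30 days: +30 → Dec 1, 2220 (123 left).
Dec has 31 days: +31 → Jan 1, 2221 (92 left).
Jan has 31 days: +31 → Feb 1, 2221 (61 left).
Feb has 28 days: +28 → Mar 1, 2221 (33 left).
Mar has 31 days: +31 → Apr 1, 2221 (2 left).
+2 → Apr 3, 2221.

April 3, 2221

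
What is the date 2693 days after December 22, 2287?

+366 (one year; includes Feb 29, 2288) → Dec 22, 2288 (2327 left).
+365 (one year) → Dec 22, 2289 (1962 left).
+365 (one year) → Dec 22, 2290 (1597 left).
+365 (one year) → Dec 22, 2291 (1232 left).
+366 (one year; includes Feb 29, 2292) → Dec 22, 2292 (866 left).
+365 (one year) → Dec 22, 2293 (501 left).
+365 (one year) → Dec 22, 2294 (136 left).
Dec has 31 days: +10 → Jan 1, 2295 (126 left).
Jan has 31 days: +31 → Feb 1, 2295 (95 left).
Feb has 28 days: +28 → Mar 1, 2295 (67 left).
Mar has 31 days: +31 → Apr 1, 2295 (36 left).
Apr has 30 days: +30 → May 1, 2295 (6 left).
+6 → May 7, 2295.

May 7, 2295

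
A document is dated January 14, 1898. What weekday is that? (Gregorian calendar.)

Friday

Doomsday rule: the anchor day for the 1800s is Friday. For year 98: 98÷12 = 8 r 2, and 2÷4 = 0, so 8+2+0 = 10.
Friday + 10 ≡ Monday — that's 1898's doomsday.
In January the doomsday date is Jan 3 (1898 is not a leap year).
Jan 14 is 11 days after Jan 3; 11 mod 7 = 4, so Monday + 4 = Friday.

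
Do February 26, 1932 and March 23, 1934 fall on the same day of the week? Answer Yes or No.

From Feb 26, 1932 to Mar 23, 1934 is 756 days.
756 mod 7 = 0, so they are the same weekday.
(Feb 26, 1932 is a Friday; Mar 23, 1934 is a Friday.)

Yes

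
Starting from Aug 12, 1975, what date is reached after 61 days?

Aug has 31 days: +20 → Sep 1, 1975 (41 left).
Sep has 30 days: +30 → Oct 1, 1975 (11 left).
+11 → Oct 12, 1975.

October 12, 1975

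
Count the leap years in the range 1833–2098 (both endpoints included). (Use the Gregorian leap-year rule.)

Multiples of 4 in [1833,2098]: 66.
Of those, multiples of 100: 2 (not leap unless ÷400).
Multiples of 400: 1.
Leap years = 66 − 2 + 1 = 65.

65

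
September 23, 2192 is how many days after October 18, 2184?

Oct 18, 2184 → Oct 18, 2185: 365 days.
Oct 18, 2185 → Oct 18, 2186: 365 days.
Oct 18, 2186 → Oct 18, 2187: 365 days.
Oct 18, 2187 → Oct 18, 2188: 366 days (Feb 29, 2188 is in that span).
Oct 18, 2188 → Oct 18, 2189: 365 days.
Oct 18, 2189 → Oct 18, 2190: 365 days.
Oct 18, 2190 → Oct 18, 2191: 365 days.
Oct 18, 2191 → Nov 18, 2191: 31 days (October has 31).
Nov 18, 2191 → Dec 18, 2191: 30 days (November has 30).
Dec 18, 2191 → Jan 18, 2192: 31 days (December has 31).
Jan 18, 2192 → Feb 18, 2192: 31 days (January has 31).
Feb 18, 2192 → Mar 18, 2192: 29 days (February has 29).
Mar 18, 2192 → Apr 18, 2192: 31 days (March has 31).
Apr 18, 2192 → May 18, 2192: 30 days (April has 30).
May 18, 2192 → Jun 18, 2192: 31 days (May has 31).
Jun 18, 2192 → Jul 18, 2192: 30 days (June has 30).
Jul 18, 2192 → Aug 18, 2192: 31 days (July has 31).
Aug 18, 2192 → Sep 18, 2192: 31 days (August has 31).
Sep 18, 2192 → Sep 23, 2192: 5 days.
Total: 2897 days.

2897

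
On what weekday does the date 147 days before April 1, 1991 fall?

First find the weekday of Apr 1, 1991. Doomsday rule: the anchor day for the 1900s is Wednesday. For year 91: 91÷12 = 7 r 7, and 7÷4 = 1, so 7+7+1 = 15.
Wednesday + 15 ≡ Thursday — that's 1991's doomsday.
In April the doomsday date is Apr 4.
Apr 1 is 3 days before Apr 4; 3 mod 7 = 3, so Thursday − 3 = Monday.
147 mod 7 = 0, so 147 days before a Monday is Monday − 0 = Monday.

Monday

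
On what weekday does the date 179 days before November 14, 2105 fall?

Tuesday

First find the weekday of Nov 14, 2105. Doomsday rule: the anchor day for the 2100s is Sunday. For year 05: 5÷12 = 0 r 5, and 5÷4 = 1, so 0+5+1 = 6.
Sunday + 6 ≡ Saturday — that's 2105's doomsday.
In November the doomsday date is Nov 7.
Nov 14 is 7 days after Nov 7; 7 mod 7 = 0, so Saturday + 0 = Saturday.
179 mod 7 = 4, so 179 days before a Saturday is Saturday − 4 = Tuesday.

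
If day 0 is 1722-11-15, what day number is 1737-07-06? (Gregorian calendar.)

Nov 15, 1722 → Nov 15, 1723: 365 days.
Nov 15, 1723 → Nov 15, 1724: 366 days (Feb 29, 1724 is in that span).
Nov 15, 1724 → Nov 15, 1725: 365 days.
Nov 15, 1725 → Nov 15, 1726: 365 days.
Nov 15, 1726 → Nov 15, 1727: 365 days.
Nov 15, 1727 → Nov 15, 1728: 366 days (Feb 29, 1728 is in that span).
Nov 15, 1728 → Nov 15, 1729: 365 days.
Nov 15, 1729 → Nov 15, 1730: 365 days.
Nov 15, 1730 → Nov 15, 1731: 365 days.
Nov 15, 1731 → Nov 15, 1732: 366 days (Feb 29, 1732 is in that span).
Nov 15, 1732 → Nov 15, 1733: 365 days.
Nov 15, 1733 → Nov 15, 1734: 365 days.
Nov 15, 1734 → Nov 15, 1735: 365 days.
Nov 15, 1735 → Nov 15, 1736: 366 days (Feb 29, 1736 is in that span).
Nov 15, 1736 → Dec 15, 1736: 30 days (November has 30).
Dec 15, 1736 → Jan 15, 1737: 31 days (December has 31).
Jan 15, 1737 → Feb 15, 1737: 31 days (January has 31).
Feb 15, 1737 → Mar 15, 1737: 28 days (February has 28).
Mar 15, 1737 → Apr 15, 1737: 31 days (March has 31).
Apr 15, 1737 → May 15, 1737: 30 days (April has 30).
May 15, 1737 → Jun 15, 1737: 31 days (May has 31).
Jun 15, 1737 → Jul 6, 1737: 21 days.
Total: 5347 days.

5347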